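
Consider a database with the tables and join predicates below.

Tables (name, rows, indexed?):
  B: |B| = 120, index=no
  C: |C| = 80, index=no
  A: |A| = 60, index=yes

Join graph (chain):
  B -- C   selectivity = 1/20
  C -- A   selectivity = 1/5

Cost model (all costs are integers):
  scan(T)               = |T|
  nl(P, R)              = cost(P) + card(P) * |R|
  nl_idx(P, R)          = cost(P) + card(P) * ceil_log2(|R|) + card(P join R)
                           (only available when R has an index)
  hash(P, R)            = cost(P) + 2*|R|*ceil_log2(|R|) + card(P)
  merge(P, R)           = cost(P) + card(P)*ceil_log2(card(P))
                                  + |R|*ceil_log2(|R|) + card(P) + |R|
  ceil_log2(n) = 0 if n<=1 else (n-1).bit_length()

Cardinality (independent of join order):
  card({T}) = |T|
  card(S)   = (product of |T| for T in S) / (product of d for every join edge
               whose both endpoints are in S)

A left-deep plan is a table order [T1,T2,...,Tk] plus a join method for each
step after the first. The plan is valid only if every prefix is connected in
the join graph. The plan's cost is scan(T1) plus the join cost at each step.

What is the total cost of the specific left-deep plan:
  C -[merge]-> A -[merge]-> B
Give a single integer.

step 1: scan C: cost=80, card=80
step 2: join A via merge
    card(P join A) = 80*60/(5) = 960
    cost = 80 + 80*7 + 60*6 + 80 + 60 = 1140
step 3: join B via merge
    card(P join B) = 960*120/(20) = 5760
    cost = 1140 + 960*10 + 120*7 + 960 + 120 = 12660

12660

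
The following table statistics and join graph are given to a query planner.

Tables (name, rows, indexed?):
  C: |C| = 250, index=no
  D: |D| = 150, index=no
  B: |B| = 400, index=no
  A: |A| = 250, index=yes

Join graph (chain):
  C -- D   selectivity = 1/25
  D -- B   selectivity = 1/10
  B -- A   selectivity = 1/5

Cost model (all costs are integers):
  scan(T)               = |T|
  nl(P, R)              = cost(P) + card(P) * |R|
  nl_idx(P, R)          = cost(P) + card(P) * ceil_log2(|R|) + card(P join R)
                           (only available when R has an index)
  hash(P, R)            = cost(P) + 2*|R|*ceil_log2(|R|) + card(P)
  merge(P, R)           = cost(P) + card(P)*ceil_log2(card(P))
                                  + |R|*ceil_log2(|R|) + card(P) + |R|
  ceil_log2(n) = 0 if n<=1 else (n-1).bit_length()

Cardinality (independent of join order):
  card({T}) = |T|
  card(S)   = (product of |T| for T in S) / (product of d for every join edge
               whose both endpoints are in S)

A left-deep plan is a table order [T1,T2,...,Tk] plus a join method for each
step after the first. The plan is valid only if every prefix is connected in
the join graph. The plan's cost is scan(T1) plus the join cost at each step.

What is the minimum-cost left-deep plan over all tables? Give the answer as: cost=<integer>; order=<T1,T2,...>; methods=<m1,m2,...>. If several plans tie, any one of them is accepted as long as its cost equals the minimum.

cost=75600; order=C,D,B,A; methods=hash,hash,hash

Selinger DP (subsets sized 1..n):
  {C}: scan cost=250, card=250
  {D}: scan cost=150, card=150
  {B}: scan cost=400, card=400
  {A}: scan cost=250, card=250
  {CD}: card=1500; try (D,hash)→2900, (C,merge)→3750, (D,merge)→3850, (C,hash)→4300, (C,nl)→37650, (D,nl)→37750; best=2900 via (D,hash)
  {BD}: card=6000; try (D,hash)→3200, (B,merge)→5500, (D,merge)→5750, (B,hash)→7500, (B,nl)→60150, (D,nl)→60400; best=3200 via (D,hash)
  {AB}: card=20000; try (A,hash)→4800, (B,merge)→6500, (A,merge)→6650, (B,hash)→7700, (A,nl_idx)→23600, (B,nl)→100250 …(+1); best=4800 via (A,hash)
  {BCD}: card=60000; try (B,hash)→11600, (C,hash)→13200, (B,merge)→24900, (C,merge)→89450, (B,nl)→602900, (C,nl)→1503200; best=11600 via (B,hash)
  {ABD}: card=300000; try (A,hash)→13200, (D,hash)→27200, (A,merge)→89450, (D,merge)→326150, (A,nl_idx)→351200, (A,nl)→1503200 …(+1); best=13200 via (A,hash)
  {ABCD}: card=3000000; try (A,hash)→75600, (C,hash)→317200, (A,merge)→1033850, (A,nl_idx)→3491600, (C,merge)→6015450, (A,nl)→15011600 …(+1); best=75600 via (A,hash)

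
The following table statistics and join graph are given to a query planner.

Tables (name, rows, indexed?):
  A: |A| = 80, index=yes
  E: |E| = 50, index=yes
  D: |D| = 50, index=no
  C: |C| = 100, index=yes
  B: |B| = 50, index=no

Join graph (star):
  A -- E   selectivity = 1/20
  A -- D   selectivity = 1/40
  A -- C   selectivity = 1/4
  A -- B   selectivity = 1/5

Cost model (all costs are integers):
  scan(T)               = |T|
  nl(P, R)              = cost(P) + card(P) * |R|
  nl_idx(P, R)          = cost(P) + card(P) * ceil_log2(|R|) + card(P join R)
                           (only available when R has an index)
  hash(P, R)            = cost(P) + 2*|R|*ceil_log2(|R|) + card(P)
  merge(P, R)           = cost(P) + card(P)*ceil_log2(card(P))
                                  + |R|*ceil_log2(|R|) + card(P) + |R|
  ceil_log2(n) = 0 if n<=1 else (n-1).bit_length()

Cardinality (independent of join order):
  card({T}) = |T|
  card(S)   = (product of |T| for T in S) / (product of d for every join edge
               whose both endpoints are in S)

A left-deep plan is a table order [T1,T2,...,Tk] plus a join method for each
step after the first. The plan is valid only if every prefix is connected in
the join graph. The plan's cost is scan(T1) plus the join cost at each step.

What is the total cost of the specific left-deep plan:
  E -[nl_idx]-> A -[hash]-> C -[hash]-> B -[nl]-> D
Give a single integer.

2507800

step 1: scan E: cost=50, card=50
step 2: join A via nl_idx
    card(P join A) = 50*80/(20) = 200
    cost = 50 + 50*7 + 200 = 600
step 3: join C via hash
    card(P join C) = 200*100/(4) = 5000
    cost = 600 + 2*100*7 + 200 = 2200
step 4: join B via hash
    card(P join B) = 5000*50/(5) = 50000
    cost = 2200 + 2*50*6 + 5000 = 7800
step 5: join D via nl
    card(P join D) = 50000*50/(40) = 62500
    cost = 7800 + 50000*50 = 2507800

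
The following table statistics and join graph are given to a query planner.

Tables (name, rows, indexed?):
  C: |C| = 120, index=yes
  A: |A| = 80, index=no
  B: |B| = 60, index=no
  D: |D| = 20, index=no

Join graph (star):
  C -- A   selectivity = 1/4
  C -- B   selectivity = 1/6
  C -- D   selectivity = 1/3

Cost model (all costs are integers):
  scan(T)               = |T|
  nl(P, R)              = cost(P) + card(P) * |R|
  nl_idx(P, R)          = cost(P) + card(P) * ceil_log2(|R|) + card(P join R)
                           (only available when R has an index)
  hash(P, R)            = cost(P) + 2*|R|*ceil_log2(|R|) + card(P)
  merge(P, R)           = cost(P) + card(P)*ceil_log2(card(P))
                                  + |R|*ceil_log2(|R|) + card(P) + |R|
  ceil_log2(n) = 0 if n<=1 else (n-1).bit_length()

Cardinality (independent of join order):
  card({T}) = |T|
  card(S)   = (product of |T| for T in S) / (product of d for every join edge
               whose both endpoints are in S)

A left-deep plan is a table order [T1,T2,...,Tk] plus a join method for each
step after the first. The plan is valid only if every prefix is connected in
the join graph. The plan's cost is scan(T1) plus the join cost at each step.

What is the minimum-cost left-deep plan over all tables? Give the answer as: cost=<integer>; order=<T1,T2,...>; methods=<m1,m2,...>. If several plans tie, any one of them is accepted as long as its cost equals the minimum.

Selinger DP (subsets sized 1..n):
  {C}: scan cost=120, card=120
  {A}: scan cost=80, card=80
  {B}: scan cost=60, card=60
  {D}: scan cost=20, card=20
  {AC}: card=2400; try (A,hash)→1360, (C,merge)→1680, (A,merge)→1720, (C,hash)→1840, (C,nl_idx)→3040, (C,nl)→9680 …(+1); best=1360 via (A,hash)
  {BC}: card=1200; try (B,hash)→960, (C,merge)→1440, (B,merge)→1500, (C,nl_idx)→1680, (C,hash)→1800, (C,nl)→7260 …(+1); best=960 via (B,hash)
  {CD}: card=800; try (D,hash)→440, (C,nl_idx)→960, (C,merge)→1100, (D,merge)→1200, (C,hash)→1720, (C,nl)→2420 …(+1); best=440 via (D,hash)
  {ABC}: card=24000; try (A,hash)→3280, (B,hash)→4480, (A,merge)→16000, (B,merge)→32980, (A,nl)→96960, (B,nl)→145360; best=3280 via (A,hash)
  {ACD}: card=16000; try (A,hash)→2360, (D,hash)→3960, (A,merge)→9880, (D,merge)→32680, (D,nl)→49360, (A,nl)→64440; best=2360 via (A,hash)
  {BCD}: card=8000; try (B,hash)→1960, (D,hash)→2360, (B,merge)→9660, (D,merge)→15480, (D,nl)→24960, (B,nl)→48440; best=1960 via (B,hash)
  {ABCD}: card=160000; try (A,hash)→11080, (B,hash)→19080, (D,hash)→27480, (A,merge)→114600, (B,merge)→242780, (D,merge)→387400 …(+3); best=11080 via (A,hash)

cost=11080; order=C,D,B,A; methods=hash,hash,hash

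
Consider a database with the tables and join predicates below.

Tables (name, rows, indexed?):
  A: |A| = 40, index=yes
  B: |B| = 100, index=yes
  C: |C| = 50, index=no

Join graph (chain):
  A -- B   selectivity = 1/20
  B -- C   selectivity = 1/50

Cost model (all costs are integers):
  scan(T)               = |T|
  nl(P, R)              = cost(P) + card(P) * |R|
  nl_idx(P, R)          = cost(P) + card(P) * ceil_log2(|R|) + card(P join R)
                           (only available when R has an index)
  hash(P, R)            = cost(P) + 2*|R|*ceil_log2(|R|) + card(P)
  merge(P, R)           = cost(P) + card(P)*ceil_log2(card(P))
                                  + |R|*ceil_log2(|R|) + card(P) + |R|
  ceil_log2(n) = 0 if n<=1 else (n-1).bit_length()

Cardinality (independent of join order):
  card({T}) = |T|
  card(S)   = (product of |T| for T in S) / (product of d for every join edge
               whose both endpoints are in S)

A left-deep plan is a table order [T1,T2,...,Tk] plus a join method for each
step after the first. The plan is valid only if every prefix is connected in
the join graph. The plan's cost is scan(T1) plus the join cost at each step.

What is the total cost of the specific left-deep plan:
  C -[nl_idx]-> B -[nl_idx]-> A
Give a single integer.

step 1: scan C: cost=50, card=50
step 2: join B via nl_idx
    card(P join B) = 50*100/(50) = 100
    cost = 50 + 50*7 + 100 = 500
step 3: join A via nl_idx
    card(P join A) = 100*40/(20) = 200
    cost = 500 + 100*6 + 200 = 1300

1300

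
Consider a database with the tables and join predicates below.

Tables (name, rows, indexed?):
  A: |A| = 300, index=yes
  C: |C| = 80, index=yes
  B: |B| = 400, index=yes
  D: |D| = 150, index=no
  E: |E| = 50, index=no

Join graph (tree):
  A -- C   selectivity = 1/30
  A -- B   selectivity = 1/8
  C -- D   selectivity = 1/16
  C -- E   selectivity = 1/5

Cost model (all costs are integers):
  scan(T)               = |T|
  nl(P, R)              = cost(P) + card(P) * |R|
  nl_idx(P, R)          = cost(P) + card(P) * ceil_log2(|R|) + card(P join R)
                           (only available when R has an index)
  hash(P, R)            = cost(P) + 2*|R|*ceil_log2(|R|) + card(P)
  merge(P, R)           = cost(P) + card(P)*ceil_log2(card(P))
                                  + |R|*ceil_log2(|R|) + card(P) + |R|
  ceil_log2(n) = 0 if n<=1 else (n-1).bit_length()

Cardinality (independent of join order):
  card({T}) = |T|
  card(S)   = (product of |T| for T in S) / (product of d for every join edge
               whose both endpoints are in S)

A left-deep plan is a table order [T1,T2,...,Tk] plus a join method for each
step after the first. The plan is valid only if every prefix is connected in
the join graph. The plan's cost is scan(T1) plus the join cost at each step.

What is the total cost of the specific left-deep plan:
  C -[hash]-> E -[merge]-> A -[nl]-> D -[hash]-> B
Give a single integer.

step 1: scan C: cost=80, card=80
step 2: join E via hash
    card(P join E) = 80*50/(5) = 800
    cost = 80 + 2*50*6 + 80 = 760
step 3: join A via merge
    card(P join A) = 800*300/(30) = 8000
    cost = 760 + 800*10 + 300*9 + 800 + 300 = 12560
step 4: join D via nl
    card(P join D) = 8000*150/(16) = 75000
    cost = 12560 + 8000*150 = 1212560
step 5: join B via hash
    card(P join B) = 75000*400/(8) = 3750000
    cost = 1212560 + 2*400*9 + 75000 = 1294760

1294760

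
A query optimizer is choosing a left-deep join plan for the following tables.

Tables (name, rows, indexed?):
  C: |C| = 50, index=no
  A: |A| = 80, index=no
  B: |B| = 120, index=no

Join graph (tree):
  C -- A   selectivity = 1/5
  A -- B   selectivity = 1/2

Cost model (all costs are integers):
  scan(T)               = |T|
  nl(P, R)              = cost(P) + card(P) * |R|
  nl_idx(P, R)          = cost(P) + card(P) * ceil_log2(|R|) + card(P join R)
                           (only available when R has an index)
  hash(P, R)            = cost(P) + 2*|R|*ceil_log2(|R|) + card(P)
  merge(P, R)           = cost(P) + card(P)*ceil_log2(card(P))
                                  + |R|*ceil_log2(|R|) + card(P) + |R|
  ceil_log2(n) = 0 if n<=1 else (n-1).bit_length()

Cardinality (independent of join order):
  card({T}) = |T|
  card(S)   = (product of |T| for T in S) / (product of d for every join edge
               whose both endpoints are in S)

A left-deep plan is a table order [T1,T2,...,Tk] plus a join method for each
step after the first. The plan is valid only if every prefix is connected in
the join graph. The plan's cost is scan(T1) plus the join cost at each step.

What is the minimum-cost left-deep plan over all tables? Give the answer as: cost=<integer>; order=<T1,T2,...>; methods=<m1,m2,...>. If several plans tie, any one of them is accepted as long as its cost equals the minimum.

cost=3240; order=A,C,B; methods=hash,hash

Selinger DP (subsets sized 1..n):
  {C}: scan cost=50, card=50
  {A}: scan cost=80, card=80
  {B}: scan cost=120, card=120
  {AC}: card=800; try (C,hash)→760, (A,merge)→1040, (C,merge)→1070, (A,hash)→1220, (A,nl)→4050, (C,nl)→4080; best=760 via (C,hash)
  {AB}: card=4800; try (A,hash)→1360, (B,merge)→1680, (A,merge)→1720, (B,hash)→1840, (B,nl)→9680, (A,nl)→9720; best=1360 via (A,hash)
  {ABC}: card=48000; try (B,hash)→3240, (C,hash)→6760, (B,merge)→10520, (C,merge)→68910, (B,nl)→96760, (C,nl)→241360; best=3240 via (B,hash)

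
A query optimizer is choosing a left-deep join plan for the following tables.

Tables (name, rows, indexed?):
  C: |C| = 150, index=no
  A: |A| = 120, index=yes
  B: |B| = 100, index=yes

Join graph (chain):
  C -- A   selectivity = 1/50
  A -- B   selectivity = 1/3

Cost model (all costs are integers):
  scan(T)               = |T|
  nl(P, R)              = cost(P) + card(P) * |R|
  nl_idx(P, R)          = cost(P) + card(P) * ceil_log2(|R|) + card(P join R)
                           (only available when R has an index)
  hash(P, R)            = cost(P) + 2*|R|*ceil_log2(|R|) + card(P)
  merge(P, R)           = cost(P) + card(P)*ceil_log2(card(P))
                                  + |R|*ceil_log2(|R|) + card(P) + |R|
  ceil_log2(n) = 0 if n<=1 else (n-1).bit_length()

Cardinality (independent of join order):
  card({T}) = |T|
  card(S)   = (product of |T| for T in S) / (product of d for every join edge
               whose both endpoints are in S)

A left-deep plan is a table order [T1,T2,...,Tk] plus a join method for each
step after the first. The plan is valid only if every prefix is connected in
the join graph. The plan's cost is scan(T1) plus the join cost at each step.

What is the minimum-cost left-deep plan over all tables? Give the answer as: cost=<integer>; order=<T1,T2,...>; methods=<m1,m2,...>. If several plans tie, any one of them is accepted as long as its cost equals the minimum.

Selinger DP (subsets sized 1..n):
  {C}: scan cost=150, card=150
  {A}: scan cost=120, card=120
  {B}: scan cost=100, card=100
  {AC}: card=360; try (A,nl_idx)→1560, (A,hash)→1980, (C,merge)→2430, (A,merge)→2460, (C,hash)→2640, (C,nl)→18120 …(+1); best=1560 via (A,nl_idx)
  {AB}: card=4000; try (B,hash)→1640, (A,merge)→1860, (B,merge)→1880, (A,hash)→1880, (A,nl_idx)→4800, (B,nl_idx)→4960 …(+2); best=1640 via (B,hash)
  {ABC}: card=12000; try (B,hash)→3320, (B,merge)→5960, (C,hash)→8040, (B,nl_idx)→16080, (B,nl)→37560, (C,merge)→54990 …(+1); best=3320 via (B,hash)

cost=3320; order=C,A,B; methods=nl_idx,hash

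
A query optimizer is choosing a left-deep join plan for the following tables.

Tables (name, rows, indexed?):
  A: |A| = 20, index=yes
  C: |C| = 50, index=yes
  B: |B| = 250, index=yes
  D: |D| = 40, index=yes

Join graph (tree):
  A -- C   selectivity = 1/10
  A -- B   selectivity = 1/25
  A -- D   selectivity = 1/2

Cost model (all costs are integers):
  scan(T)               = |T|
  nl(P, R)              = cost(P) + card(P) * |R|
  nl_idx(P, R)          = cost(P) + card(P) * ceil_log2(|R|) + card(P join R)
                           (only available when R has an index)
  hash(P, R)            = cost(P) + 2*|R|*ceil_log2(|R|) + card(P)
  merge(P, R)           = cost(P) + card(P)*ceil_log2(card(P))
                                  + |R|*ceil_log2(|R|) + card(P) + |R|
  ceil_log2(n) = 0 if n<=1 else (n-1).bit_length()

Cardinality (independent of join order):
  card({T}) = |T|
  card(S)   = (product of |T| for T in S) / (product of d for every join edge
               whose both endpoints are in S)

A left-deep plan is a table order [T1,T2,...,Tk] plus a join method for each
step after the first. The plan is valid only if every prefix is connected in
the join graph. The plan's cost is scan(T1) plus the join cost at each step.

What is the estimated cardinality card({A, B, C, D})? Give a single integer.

Tables in S: A(20), B(250), C(50), D(40)
Edges inside S: A-C(d=10), A-B(d=25), A-D(d=2)
numerator = 20 * 250 * 50 * 40 = 10000000
denominator = 10 * 25 * 2 = 500
card(S) = 10000000 / 500 = 20000

20000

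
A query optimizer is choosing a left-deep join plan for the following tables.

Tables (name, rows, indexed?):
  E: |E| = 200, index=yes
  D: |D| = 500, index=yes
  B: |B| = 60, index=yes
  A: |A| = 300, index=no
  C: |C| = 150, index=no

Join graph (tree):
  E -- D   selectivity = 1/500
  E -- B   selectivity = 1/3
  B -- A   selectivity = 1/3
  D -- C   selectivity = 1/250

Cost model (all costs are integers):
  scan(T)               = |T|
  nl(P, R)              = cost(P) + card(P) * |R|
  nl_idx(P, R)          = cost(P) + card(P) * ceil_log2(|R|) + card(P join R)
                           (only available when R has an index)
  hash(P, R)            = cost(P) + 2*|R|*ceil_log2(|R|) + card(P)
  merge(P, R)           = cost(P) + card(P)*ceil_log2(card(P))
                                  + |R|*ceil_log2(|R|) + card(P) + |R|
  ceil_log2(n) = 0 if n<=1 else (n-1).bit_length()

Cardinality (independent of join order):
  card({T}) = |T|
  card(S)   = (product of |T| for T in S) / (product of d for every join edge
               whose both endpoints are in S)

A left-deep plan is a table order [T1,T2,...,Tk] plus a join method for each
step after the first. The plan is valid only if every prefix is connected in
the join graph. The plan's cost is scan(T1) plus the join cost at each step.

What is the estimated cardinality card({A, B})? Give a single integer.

6000

Tables in S: A(300), B(60)
Edges inside S: B-A(d=3)
numerator = 300 * 60 = 18000
denominator = 3 = 3
card(S) = 18000 / 3 = 6000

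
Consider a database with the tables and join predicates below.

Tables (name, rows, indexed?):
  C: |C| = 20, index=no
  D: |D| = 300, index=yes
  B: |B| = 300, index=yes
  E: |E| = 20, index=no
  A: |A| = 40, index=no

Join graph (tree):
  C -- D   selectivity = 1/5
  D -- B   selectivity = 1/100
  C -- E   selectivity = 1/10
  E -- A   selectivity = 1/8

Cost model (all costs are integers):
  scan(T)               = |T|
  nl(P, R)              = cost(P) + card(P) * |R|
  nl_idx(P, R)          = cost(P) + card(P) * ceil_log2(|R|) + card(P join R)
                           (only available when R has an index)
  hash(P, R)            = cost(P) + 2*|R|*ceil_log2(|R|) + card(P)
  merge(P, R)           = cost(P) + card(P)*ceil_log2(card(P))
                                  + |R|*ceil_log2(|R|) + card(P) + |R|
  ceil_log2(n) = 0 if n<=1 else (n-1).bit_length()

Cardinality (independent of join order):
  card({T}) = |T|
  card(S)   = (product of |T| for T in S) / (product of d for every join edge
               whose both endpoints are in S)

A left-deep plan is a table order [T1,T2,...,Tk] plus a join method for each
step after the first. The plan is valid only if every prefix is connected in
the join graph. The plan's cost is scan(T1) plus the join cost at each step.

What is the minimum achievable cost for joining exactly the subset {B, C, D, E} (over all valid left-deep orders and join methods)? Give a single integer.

8800

Selinger DP over subsets of {B,C,D,E}:
  {C}: scan cost=20, card=20
  {D}: scan cost=300, card=300
  {B}: scan cost=300, card=300
  {E}: scan cost=20, card=20
  {CD}: card=1200; try (C,hash)→800, (D,nl_idx)→1400, (D,merge)→3140, (C,merge)→3420, (D,hash)→5440, (D,nl)→6020 …(+1); best=800 via (C,hash)
  {CE}: card=40; try (E,hash)→240, (C,hash)→240, (E,merge)→260, (C,merge)→260, (E,nl)→420, (C,nl)→420; best=240 via (E,hash)
  {BD}: card=900; try (D,nl_idx)→3900, (B,nl_idx)→3900, (D,hash)→6000, (B,hash)→6000, (D,merge)→6300, (B,merge)→6300 …(+2); best=3900 via (D,nl_idx)
  {BCD}: card=3600; try (C,hash)→5000, (B,hash)→7400, (C,merge)→13920, (B,nl_idx)→15200, (B,merge)→18200, (C,nl)→21900 …(+1); best=5000 via (C,hash)
  {CDE}: card=2400; try (E,hash)→2200, (D,nl_idx)→3000, (D,merge)→3520, (D,hash)→5680, (D,nl)→12240, (E,merge)→15320 …(+1); best=2200 via (E,hash)
  {BCDE}: card=7200; try (E,hash)→8800, (B,hash)→10000, (B,nl_idx)→31000, (B,merge)→36400, (E,merge)→51920, (E,nl)→77000 …(+1); best=8800 via (E,hash)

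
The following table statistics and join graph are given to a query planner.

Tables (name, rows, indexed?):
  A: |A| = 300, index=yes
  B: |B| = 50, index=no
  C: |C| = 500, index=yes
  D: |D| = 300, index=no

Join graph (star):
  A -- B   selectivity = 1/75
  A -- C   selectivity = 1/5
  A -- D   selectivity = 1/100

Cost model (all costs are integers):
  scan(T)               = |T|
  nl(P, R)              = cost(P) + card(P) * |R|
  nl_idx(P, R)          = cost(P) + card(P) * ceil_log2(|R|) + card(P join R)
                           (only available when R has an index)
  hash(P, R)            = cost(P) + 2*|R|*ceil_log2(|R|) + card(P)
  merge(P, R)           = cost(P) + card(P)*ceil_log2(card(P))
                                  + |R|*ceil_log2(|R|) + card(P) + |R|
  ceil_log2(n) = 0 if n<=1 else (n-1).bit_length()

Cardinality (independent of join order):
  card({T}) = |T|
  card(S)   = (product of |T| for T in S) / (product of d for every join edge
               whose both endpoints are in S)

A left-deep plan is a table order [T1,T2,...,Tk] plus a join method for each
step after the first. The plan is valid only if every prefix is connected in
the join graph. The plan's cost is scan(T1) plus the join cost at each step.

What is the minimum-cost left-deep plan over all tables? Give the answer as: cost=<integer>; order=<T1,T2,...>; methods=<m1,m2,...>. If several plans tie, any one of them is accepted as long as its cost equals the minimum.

cost=15000; order=D,A,B,C; methods=nl_idx,hash,hash

Selinger DP (subsets sized 1..n):
  {A}: scan cost=300, card=300
  {B}: scan cost=50, card=50
  {C}: scan cost=500, card=500
  {D}: scan cost=300, card=300
  {AB}: card=200; try (A,nl_idx)→700, (B,hash)→1200, (A,merge)→3400, (B,merge)→3650, (A,hash)→5500, (A,nl)→15050 …(+1); best=700 via (A,nl_idx)
  {AC}: card=30000; try (A,hash)→6400, (C,merge)→8300, (A,merge)→8500, (C,hash)→9600, (C,nl_idx)→33000, (A,nl_idx)→35000 …(+2); best=6400 via (A,hash)
  {AD}: card=900; try (A,nl_idx)→3900, (D,hash)→6000, (A,hash)→6000, (D,merge)→6300, (A,merge)→6300, (D,nl)→90300 …(+1); best=3900 via (A,nl_idx)
  {ABC}: card=20000; try (C,merge)→7500, (C,hash)→9900, (C,nl_idx)→22500, (B,hash)→37000, (C,nl)→100700, (B,merge)→486750 …(+1); best=7500 via (C,merge)
  {ABD}: card=600; try (B,hash)→5400, (D,merge)→5500, (D,hash)→6300, (B,merge)→14150, (B,nl)→48900, (D,nl)→60700; best=5400 via (B,hash)
  {ACD}: card=90000; try (C,hash)→13800, (C,merge)→18800, (D,hash)→41800, (C,nl_idx)→102000, (C,nl)→453900, (D,merge)→489400 …(+1); best=13800 via (C,hash)
  {ABCD}: card=60000; try (C,hash)→15000, (C,merge)→17000, (D,hash)→32900, (C,nl_idx)→70800, (B,hash)→104400, (C,nl)→305400 …(+4); best=15000 via (C,hash)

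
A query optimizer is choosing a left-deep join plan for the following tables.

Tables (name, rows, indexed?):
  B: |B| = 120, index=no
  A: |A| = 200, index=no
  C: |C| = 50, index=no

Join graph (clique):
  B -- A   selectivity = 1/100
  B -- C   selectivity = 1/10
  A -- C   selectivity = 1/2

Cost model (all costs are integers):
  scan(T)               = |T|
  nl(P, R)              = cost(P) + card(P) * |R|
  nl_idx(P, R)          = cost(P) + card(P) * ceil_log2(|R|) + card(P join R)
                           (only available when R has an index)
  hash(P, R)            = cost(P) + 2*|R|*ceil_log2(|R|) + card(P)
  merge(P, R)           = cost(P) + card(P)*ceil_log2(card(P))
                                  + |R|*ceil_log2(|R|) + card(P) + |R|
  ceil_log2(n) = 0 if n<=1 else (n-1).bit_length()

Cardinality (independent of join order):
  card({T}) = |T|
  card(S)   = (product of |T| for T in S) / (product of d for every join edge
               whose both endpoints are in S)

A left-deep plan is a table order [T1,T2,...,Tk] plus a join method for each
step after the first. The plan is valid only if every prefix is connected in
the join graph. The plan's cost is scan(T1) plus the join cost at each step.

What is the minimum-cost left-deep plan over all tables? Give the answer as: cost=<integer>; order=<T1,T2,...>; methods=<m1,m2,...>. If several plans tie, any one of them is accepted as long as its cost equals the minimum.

Selinger DP (subsets sized 1..n):
  {B}: scan cost=120, card=120
  {A}: scan cost=200, card=200
  {C}: scan cost=50, card=50
  {AB}: card=240; try (B,hash)→2080, (A,merge)→2880, (B,merge)→2960, (A,hash)→3440, (A,nl)→24120, (B,nl)→24200; best=2080 via (B,hash)
  {BC}: card=600; try (C,hash)→840, (B,merge)→1360, (C,merge)→1430, (B,hash)→1780, (B,nl)→6050, (C,nl)→6120; best=840 via (C,hash)
  {AC}: card=5000; try (C,hash)→1000, (A,merge)→2200, (C,merge)→2350, (A,hash)→3300, (A,nl)→10050, (C,nl)→10200; best=1000 via (C,hash)
  {ABC}: card=600; try (C,hash)→2920, (C,merge)→4590, (A,hash)→4640, (B,hash)→7680, (A,merge)→9240, (C,nl)→14080 …(+3); best=2920 via (C,hash)

cost=2920; order=A,B,C; methods=hash,hash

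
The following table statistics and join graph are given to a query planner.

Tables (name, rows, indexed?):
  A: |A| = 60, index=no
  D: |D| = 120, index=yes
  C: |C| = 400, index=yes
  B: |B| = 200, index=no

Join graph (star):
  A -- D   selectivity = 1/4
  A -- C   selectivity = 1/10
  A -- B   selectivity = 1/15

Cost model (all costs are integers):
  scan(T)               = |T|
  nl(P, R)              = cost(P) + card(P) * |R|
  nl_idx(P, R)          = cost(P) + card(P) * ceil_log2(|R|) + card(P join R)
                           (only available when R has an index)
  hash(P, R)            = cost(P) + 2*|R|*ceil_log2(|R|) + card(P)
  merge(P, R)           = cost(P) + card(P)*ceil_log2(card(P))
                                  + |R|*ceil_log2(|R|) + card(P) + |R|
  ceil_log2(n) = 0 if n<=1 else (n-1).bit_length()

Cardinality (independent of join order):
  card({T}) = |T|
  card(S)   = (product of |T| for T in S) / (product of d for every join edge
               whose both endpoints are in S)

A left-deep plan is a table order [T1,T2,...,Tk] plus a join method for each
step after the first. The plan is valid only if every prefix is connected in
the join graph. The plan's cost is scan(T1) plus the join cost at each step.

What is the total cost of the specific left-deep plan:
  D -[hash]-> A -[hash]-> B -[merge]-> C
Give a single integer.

step 1: scan D: cost=120, card=120
step 2: join A via hash
    card(P join A) = 120*60/(4) = 1800
    cost = 120 + 2*60*6 + 120 = 960
step 3: join B via hash
    card(P join B) = 1800*200/(15) = 24000
    cost = 960 + 2*200*8 + 1800 = 5960
step 4: join C via merge
    card(P join C) = 24000*400/(10) = 960000
    cost = 5960 + 24000*15 + 400*9 + 24000 + 400 = 393960

393960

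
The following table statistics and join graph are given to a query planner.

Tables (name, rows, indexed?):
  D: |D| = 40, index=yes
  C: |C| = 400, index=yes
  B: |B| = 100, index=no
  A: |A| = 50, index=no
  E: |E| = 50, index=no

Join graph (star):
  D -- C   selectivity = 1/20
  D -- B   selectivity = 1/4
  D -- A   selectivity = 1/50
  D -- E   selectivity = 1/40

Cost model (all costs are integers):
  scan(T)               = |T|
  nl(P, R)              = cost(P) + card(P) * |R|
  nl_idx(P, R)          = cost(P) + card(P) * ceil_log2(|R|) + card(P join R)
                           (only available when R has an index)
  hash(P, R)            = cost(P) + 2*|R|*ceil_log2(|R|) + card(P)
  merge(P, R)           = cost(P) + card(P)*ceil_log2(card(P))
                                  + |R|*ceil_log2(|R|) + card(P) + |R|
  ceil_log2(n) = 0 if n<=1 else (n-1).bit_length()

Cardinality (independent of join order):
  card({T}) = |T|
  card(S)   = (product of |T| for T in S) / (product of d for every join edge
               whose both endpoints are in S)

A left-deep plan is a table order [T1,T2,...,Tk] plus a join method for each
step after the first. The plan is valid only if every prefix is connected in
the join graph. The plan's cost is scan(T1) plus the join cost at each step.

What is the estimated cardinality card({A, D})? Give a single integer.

40

Tables in S: A(50), D(40)
Edges inside S: D-A(d=50)
numerator = 50 * 40 = 2000
denominator = 50 = 50
card(S) = 2000 / 50 = 40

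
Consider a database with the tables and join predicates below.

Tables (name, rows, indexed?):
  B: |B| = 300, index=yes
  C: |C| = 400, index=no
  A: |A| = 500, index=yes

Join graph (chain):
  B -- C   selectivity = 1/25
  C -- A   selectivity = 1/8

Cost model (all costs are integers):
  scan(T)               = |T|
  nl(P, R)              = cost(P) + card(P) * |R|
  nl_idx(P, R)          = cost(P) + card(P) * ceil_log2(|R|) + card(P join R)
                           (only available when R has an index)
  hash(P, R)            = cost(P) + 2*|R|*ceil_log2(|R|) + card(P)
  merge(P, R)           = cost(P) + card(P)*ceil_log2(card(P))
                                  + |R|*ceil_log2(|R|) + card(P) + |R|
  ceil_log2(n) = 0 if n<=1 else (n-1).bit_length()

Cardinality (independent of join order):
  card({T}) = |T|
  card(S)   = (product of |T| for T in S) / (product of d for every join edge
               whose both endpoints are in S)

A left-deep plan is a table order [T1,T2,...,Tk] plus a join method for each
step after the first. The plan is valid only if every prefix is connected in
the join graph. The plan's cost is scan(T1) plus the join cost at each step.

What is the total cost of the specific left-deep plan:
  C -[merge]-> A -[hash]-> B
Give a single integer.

39800

step 1: scan C: cost=400, card=400
step 2: join A via merge
    card(P join A) = 400*500/(8) = 25000
    cost = 400 + 400*9 + 500*9 + 400 + 500 = 9400
step 3: join B via hash
    card(P join B) = 25000*300/(25) = 300000
    cost = 9400 + 2*300*9 + 25000 = 39800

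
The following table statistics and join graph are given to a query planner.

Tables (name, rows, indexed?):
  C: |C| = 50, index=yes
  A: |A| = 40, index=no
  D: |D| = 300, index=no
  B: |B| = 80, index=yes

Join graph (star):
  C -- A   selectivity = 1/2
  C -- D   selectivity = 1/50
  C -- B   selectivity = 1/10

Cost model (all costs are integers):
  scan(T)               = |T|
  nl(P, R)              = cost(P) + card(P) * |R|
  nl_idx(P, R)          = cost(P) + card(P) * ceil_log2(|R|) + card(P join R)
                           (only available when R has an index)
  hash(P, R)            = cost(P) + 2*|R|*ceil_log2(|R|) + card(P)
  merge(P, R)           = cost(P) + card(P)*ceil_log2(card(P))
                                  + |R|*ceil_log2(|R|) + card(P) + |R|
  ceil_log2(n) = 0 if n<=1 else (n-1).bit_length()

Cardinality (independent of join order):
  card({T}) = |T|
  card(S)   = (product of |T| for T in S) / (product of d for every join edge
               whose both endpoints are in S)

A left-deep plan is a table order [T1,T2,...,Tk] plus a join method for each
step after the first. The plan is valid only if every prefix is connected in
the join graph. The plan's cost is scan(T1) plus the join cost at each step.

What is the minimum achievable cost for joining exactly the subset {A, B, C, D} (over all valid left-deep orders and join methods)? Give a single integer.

Selinger DP over subsets of {A,B,C,D}:
  {C}: scan cost=50, card=50
  {A}: scan cost=40, card=40
  {D}: scan cost=300, card=300
  {B}: scan cost=80, card=80
  {AC}: card=1000; try (A,hash)→580, (C,merge)→670, (C,hash)→680, (A,merge)→680, (C,nl_idx)→1280, (C,nl)→2040 …(+1); best=580 via (A,hash)
  {CD}: card=300; try (C,hash)→1200, (C,nl_idx)→2400, (D,merge)→3400, (C,merge)→3650, (D,hash)→5500, (D,nl)→15050 …(+1); best=1200 via (C,hash)
  {BC}: card=400; try (C,hash)→760, (B,nl_idx)→800, (C,nl_idx)→960, (B,merge)→1040, (C,merge)→1070, (B,hash)→1220 …(+2); best=760 via (C,hash)
  {ACD}: card=6000; try (A,hash)→1980, (A,merge)→4480, (D,hash)→6980, (A,nl)→13200, (D,merge)→14580, (D,nl)→300580; best=1980 via (A,hash)
  {ABC}: card=8000; try (A,hash)→1640, (B,hash)→2700, (A,merge)→5040, (B,merge)→12220, (B,nl_idx)→15580, (A,nl)→16760 …(+1); best=1640 via (A,hash)
  {BCD}: card=2400; try (B,hash)→2620, (B,merge)→4840, (B,nl_idx)→5700, (D,hash)→6560, (D,merge)→7760, (B,nl)→25200 …(+1); best=2620 via (B,hash)
  {ABCD}: card=48000; try (A,hash)→5500, (B,hash)→9100, (D,hash)→15040, (A,merge)→34100, (B,merge)→86620, (B,nl_idx)→91980 …(+4); best=5500 via (A,hash)

5500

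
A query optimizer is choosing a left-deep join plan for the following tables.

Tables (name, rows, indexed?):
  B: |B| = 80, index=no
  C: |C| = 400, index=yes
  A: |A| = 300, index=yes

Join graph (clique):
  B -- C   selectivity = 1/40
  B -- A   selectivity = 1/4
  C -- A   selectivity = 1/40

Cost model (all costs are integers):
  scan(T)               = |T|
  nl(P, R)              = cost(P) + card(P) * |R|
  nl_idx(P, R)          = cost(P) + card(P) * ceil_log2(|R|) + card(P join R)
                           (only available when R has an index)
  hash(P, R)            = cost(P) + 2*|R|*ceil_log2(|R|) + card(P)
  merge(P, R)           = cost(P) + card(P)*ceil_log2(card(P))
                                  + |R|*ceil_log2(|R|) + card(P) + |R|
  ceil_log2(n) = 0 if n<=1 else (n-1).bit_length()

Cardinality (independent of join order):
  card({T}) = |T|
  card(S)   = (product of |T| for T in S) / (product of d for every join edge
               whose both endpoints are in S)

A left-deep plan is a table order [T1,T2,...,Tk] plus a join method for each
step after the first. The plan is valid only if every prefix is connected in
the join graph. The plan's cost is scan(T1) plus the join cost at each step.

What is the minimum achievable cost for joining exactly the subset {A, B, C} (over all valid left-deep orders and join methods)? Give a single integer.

Selinger DP over subsets of {A,B,C}:
  {B}: scan cost=80, card=80
  {C}: scan cost=400, card=400
  {A}: scan cost=300, card=300
  {BC}: card=800; try (C,nl_idx)→1600, (B,hash)→1920, (C,merge)→4720, (B,merge)→5040, (C,hash)→7360, (C,nl)→32080 …(+1); best=1600 via (C,nl_idx)
  {AB}: card=6000; try (B,hash)→1720, (A,merge)→3720, (B,merge)→3940, (A,hash)→5560, (A,nl_idx)→6800, (A,nl)→24080 …(+1); best=1720 via (B,hash)
  {AC}: card=3000; try (C,nl_idx)→6000, (A,hash)→6200, (A,nl_idx)→7000, (C,merge)→7300, (A,merge)→7400, (C,hash)→7800 …(+2); best=6000 via (C,nl_idx)
  {ABC}: card=1500; try (A,hash)→7800, (B,hash)→10120, (A,nl_idx)→10300, (A,merge)→13400, (C,hash)→14920, (B,merge)→45640 …(+5); best=7800 via (A,hash)

7800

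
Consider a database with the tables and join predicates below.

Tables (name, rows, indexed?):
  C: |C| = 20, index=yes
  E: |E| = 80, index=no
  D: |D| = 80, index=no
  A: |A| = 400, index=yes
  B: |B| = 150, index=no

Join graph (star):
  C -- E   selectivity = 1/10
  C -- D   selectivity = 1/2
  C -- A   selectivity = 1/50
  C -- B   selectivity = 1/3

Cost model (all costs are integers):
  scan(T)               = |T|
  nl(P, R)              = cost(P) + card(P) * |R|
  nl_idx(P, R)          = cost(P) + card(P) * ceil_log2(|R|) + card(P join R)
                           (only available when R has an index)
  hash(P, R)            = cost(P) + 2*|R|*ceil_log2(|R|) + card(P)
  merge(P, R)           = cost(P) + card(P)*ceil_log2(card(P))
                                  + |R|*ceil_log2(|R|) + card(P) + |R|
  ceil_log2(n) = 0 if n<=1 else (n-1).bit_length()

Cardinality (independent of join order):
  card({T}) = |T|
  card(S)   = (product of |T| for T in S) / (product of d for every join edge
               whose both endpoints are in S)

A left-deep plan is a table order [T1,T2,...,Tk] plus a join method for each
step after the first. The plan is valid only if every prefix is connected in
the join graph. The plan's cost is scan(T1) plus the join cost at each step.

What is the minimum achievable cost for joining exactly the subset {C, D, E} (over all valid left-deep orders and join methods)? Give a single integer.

Selinger DP over subsets of {C,D,E}:
  {C}: scan cost=20, card=20
  {E}: scan cost=80, card=80
  {D}: scan cost=80, card=80
  {CE}: card=160; try (C,hash)→360, (C,nl_idx)→640, (E,merge)→780, (C,merge)→840, (E,hash)→1160, (E,nl)→1620 …(+1); best=360 via (C,hash)
  {CD}: card=800; try (C,hash)→360, (D,merge)→780, (C,merge)→840, (D,hash)→1160, (C,nl_idx)→1280, (D,nl)→1620 …(+1); best=360 via (C,hash)
  {CDE}: card=6400; try (D,hash)→1640, (E,hash)→2280, (D,merge)→2440, (E,merge)→9800, (D,nl)→13160, (E,nl)→64360; best=1640 via (D,hash)

1640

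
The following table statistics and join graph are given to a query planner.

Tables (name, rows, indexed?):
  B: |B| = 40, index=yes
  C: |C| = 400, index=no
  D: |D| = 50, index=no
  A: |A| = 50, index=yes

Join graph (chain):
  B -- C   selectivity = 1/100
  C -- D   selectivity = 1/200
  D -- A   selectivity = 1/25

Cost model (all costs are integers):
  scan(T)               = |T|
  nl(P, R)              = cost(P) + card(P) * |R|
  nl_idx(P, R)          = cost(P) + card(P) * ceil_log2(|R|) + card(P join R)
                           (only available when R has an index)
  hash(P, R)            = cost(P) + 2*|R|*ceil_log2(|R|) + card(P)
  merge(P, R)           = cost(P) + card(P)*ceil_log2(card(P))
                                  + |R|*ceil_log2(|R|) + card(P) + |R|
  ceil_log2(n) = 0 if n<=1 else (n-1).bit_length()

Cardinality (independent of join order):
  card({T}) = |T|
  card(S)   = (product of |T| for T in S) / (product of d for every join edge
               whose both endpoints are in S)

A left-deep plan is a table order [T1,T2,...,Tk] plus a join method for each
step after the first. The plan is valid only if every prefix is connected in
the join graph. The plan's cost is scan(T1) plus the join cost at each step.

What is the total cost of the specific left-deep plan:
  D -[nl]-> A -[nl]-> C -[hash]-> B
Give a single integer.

step 1: scan D: cost=50, card=50
step 2: join A via nl
    card(P join A) = 50*50/(25) = 100
    cost = 50 + 50*50 = 2550
step 3: join C via nl
    card(P join C) = 100*400/(200) = 200
    cost = 2550 + 100*400 = 42550
step 4: join B via hash
    card(P join B) = 200*40/(100) = 80
    cost = 42550 + 2*40*6 + 200 = 43230

43230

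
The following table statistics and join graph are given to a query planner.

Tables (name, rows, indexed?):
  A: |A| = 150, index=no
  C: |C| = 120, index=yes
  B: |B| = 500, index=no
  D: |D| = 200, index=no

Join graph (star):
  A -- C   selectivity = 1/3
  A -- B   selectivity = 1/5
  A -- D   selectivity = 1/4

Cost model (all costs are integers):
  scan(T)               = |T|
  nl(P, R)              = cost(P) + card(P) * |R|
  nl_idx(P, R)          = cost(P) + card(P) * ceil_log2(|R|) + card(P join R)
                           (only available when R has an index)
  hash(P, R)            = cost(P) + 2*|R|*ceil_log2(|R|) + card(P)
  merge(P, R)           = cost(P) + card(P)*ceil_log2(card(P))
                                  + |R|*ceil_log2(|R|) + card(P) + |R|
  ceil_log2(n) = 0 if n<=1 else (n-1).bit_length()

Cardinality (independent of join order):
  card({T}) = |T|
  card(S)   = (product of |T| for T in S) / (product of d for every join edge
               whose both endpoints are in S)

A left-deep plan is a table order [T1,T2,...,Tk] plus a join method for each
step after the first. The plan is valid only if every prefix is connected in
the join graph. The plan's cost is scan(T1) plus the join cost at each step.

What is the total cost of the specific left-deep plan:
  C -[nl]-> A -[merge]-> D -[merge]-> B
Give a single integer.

step 1: scan C: cost=120, card=120
step 2: join A via nl
    card(P join A) = 120*150/(3) = 6000
    cost = 120 + 120*150 = 18120
step 3: join D via merge
    card(P join D) = 6000*200/(4) = 300000
    cost = 18120 + 6000*13 + 200*8 + 6000 + 200 = 103920
step 4: join B via merge
    card(P join B) = 300000*500/(5) = 30000000
    cost = 103920 + 300000*19 + 500*9 + 300000 + 500 = 6108920

6108920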